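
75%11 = 9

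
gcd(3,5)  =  1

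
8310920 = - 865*( - 9608)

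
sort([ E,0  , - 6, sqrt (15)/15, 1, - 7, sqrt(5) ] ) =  [ - 7, - 6,0,sqrt( 15) /15, 1 , sqrt(5), E] 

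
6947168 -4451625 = 2495543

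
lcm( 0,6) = 0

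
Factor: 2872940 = 2^2*5^1*7^1 * 20521^1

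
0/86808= 0 = 0.00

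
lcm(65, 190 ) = 2470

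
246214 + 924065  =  1170279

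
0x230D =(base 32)8OD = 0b10001100001101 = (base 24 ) fdl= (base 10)8973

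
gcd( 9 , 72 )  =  9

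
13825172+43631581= 57456753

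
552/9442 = 276/4721 =0.06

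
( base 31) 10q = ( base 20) 297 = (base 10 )987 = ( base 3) 1100120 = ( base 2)1111011011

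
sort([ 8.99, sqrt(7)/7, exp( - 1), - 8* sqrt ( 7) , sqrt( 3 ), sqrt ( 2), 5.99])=[- 8*sqrt(7),exp( - 1), sqrt (7)/7, sqrt(2) , sqrt( 3),5.99, 8.99] 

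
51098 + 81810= 132908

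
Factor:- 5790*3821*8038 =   -  177829416420 = - 2^2 *3^1 *5^1*193^1 *3821^1*4019^1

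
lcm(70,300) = 2100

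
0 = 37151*0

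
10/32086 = 5/16043 = 0.00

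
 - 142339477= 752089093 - 894428570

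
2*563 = 1126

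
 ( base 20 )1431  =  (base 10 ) 9661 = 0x25bd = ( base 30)AM1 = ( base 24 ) gid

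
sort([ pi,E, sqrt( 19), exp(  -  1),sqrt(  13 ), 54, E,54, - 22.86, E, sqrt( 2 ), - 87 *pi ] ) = [  -  87 *pi, - 22.86, exp( - 1), sqrt(2 ), E, E,E, pi,  sqrt( 13), sqrt( 19 ), 54,54]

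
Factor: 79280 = 2^4*5^1*991^1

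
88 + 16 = 104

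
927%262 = 141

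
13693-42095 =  - 28402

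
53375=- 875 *( - 61) 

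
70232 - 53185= 17047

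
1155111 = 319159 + 835952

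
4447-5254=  - 807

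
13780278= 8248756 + 5531522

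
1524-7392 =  - 5868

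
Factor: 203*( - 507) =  - 3^1*7^1 * 13^2 * 29^1 = -102921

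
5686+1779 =7465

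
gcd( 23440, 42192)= 4688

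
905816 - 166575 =739241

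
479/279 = 479/279 =1.72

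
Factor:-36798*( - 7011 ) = 2^1*3^3*19^1*41^1*6133^1 = 257990778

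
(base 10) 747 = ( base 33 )ML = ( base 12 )523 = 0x2EB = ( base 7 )2115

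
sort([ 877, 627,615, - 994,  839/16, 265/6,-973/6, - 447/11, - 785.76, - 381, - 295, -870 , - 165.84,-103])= [ - 994, - 870 , - 785.76, - 381,  -  295, - 165.84,-973/6, - 103, - 447/11,265/6,839/16 , 615, 627 , 877]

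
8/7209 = 8/7209 = 0.00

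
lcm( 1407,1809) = 12663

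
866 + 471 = 1337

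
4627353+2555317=7182670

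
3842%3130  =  712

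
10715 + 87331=98046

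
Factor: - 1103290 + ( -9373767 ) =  - 103^1*101719^1 = - 10477057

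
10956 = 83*132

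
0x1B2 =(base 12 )302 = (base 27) g2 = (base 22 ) JG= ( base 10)434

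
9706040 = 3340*2906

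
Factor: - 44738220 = - 2^2*3^1*5^1*17^1*23^1*1907^1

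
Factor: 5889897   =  3^2*13^1 * 50341^1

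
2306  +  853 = 3159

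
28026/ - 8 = -3504 + 3/4= -3503.25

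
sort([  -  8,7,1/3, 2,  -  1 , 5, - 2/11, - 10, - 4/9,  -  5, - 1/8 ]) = [- 10, - 8, - 5, - 1,  -  4/9, - 2/11, - 1/8, 1/3, 2,5,7 ] 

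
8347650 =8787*950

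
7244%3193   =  858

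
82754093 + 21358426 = 104112519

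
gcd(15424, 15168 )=64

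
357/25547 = 357/25547 = 0.01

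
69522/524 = 132 + 177/262=132.68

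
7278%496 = 334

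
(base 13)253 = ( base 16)196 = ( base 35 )BL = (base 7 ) 1120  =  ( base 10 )406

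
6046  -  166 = 5880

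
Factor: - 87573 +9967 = -2^1*38803^1 = - 77606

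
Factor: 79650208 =2^5*11^1*41^1*5519^1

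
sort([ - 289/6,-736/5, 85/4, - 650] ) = [-650, - 736/5, - 289/6,85/4]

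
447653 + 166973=614626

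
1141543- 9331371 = -8189828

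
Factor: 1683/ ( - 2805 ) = -3^1 * 5^( - 1) = -3/5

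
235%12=7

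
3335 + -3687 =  - 352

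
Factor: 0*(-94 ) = 0 = 0^1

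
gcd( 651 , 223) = 1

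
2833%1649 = 1184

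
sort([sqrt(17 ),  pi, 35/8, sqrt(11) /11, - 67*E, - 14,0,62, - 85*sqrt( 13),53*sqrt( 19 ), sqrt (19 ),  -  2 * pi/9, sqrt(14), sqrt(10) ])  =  [-85 * sqrt(13 ), - 67*E, - 14, - 2 *pi/9, 0,  sqrt( 11)/11, pi,sqrt(10), sqrt(14 ), sqrt( 17 ),  sqrt(19), 35/8,62,  53*sqrt(19 )] 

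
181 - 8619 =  - 8438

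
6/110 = 3/55 =0.05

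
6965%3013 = 939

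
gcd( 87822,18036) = 18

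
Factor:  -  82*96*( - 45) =2^6*3^3 * 5^1*41^1 = 354240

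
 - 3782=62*( - 61)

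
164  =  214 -50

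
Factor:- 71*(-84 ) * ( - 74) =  - 441336=-  2^3*3^1 * 7^1*37^1 * 71^1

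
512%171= 170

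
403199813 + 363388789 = 766588602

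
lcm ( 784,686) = 5488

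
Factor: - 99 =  - 3^2*11^1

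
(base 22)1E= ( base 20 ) 1G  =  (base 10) 36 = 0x24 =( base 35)11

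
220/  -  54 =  - 110/27 =- 4.07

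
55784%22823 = 10138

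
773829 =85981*9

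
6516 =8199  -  1683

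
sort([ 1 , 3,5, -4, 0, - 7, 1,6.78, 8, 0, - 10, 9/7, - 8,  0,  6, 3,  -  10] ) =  [ - 10, - 10, - 8,  -  7, - 4 , 0,0,0, 1,1, 9/7, 3, 3, 5 , 6,6.78, 8]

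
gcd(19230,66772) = 2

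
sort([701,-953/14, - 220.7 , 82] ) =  [- 220.7, - 953/14,82, 701] 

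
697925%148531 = 103801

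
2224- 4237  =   - 2013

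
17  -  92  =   - 75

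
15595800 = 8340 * 1870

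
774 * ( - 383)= - 296442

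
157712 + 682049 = 839761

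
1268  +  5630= 6898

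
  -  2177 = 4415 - 6592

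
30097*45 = 1354365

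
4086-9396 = -5310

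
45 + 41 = 86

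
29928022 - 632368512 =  - 602440490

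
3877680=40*96942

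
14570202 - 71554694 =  - 56984492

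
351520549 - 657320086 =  -305799537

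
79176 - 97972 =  - 18796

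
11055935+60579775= 71635710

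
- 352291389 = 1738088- 354029477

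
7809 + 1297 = 9106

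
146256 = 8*18282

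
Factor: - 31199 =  - 7^1  *4457^1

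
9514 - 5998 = 3516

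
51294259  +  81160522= 132454781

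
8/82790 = 4/41395 = 0.00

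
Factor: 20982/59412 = 2^ ( - 1)*13^1*269^1*4951^( - 1) = 3497/9902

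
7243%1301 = 738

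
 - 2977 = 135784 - 138761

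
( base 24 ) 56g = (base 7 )11602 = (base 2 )101111100000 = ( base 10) 3040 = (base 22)664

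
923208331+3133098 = 926341429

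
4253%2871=1382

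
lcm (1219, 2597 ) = 59731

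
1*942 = 942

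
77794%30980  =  15834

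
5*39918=199590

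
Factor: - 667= - 23^1*29^1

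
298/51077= 298/51077 = 0.01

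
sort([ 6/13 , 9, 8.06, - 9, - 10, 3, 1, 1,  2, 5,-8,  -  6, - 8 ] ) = [ - 10, - 9, - 8,-8 ,  -  6 , 6/13, 1, 1, 2, 3, 5, 8.06,9 ] 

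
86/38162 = 43/19081 =0.00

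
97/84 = 97/84 = 1.15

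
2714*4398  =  11936172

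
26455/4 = 6613  +  3/4 = 6613.75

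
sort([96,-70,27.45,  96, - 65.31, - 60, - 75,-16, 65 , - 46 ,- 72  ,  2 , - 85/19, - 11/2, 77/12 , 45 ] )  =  [ - 75 , - 72, - 70, - 65.31, - 60 , - 46, - 16 ,  -  11/2 , - 85/19,2,77/12, 27.45, 45 , 65, 96,  96]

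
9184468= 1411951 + 7772517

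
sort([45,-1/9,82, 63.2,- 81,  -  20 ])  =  [ - 81,-20, - 1/9, 45,  63.2,82 ] 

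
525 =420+105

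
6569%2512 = 1545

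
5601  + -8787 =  - 3186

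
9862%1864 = 542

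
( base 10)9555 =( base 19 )178h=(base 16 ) 2553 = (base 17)1G11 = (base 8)22523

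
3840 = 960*4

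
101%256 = 101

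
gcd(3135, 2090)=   1045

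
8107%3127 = 1853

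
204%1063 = 204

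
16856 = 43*392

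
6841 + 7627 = 14468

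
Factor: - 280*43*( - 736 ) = 2^8*5^1*7^1*23^1*43^1 = 8861440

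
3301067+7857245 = 11158312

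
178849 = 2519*71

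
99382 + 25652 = 125034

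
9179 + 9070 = 18249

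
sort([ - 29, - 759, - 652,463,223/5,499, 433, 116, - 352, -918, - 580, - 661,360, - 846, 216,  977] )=[ - 918 , - 846, -759, - 661, - 652,  -  580, - 352 , - 29,223/5,116,216,360, 433,463,499,977] 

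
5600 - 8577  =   - 2977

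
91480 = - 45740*( - 2 ) 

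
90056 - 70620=19436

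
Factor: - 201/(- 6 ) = 67/2 = 2^(- 1)*67^1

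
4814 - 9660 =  -4846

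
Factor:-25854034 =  - 2^1*12927017^1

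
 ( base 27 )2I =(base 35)22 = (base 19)3F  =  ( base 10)72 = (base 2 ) 1001000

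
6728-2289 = 4439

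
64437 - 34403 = 30034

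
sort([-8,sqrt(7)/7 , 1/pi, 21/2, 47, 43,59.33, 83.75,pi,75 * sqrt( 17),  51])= [ - 8,1/pi,sqrt( 7 )/7,pi,  21/2,43,47,51,59.33, 83.75,75*sqrt(17) ]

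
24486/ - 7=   -  3498  +  0/1  =  -  3498.00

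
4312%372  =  220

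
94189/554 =170 + 9/554 = 170.02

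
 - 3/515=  - 3/515 = -  0.01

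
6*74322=445932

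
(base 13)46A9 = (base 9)14565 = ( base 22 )KBJ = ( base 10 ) 9941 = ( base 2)10011011010101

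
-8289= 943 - 9232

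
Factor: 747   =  3^2*83^1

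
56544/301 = 56544/301  =  187.85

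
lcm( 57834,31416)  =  2544696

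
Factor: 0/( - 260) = 0 = 0^1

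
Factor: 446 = 2^1*223^1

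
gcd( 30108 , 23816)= 52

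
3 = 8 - 5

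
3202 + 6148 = 9350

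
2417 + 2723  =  5140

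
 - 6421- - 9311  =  2890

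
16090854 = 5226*3079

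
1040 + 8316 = 9356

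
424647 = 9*47183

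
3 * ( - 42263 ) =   -  126789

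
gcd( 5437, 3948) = 1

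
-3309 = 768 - 4077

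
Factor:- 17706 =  - 2^1*3^1*13^1*227^1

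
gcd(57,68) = 1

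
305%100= 5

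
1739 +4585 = 6324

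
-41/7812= - 41/7812 = -0.01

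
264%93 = 78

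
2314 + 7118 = 9432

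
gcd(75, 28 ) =1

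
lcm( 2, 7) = 14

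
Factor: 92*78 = 2^3*3^1*13^1*23^1 = 7176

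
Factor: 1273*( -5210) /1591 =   -  2^1*5^1*19^1*37^( - 1)*43^( - 1)*67^1*521^1 = - 6632330/1591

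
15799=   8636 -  - 7163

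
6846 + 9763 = 16609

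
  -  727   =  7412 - 8139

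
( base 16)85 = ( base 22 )61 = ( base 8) 205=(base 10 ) 133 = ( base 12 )b1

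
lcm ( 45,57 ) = 855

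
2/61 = 2/61= 0.03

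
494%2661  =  494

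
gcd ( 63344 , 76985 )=1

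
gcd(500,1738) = 2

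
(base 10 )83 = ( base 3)10002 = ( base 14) 5D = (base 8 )123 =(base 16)53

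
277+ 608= 885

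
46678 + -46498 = 180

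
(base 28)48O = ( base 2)110100111000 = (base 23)693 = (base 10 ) 3384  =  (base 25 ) 5A9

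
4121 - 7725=- 3604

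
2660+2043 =4703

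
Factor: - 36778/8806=-17^(-1) * 71^1 = - 71/17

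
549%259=31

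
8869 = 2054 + 6815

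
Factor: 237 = 3^1*79^1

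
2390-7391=-5001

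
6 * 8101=48606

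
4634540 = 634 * 7310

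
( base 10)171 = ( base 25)6L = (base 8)253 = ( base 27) 69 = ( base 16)ab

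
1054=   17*62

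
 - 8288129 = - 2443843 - 5844286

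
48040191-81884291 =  - 33844100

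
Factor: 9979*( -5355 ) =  - 3^2 * 5^1*7^1*17^2*587^1 = -  53437545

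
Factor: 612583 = 612583^1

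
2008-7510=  - 5502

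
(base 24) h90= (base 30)b3i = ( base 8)23430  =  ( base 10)10008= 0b10011100011000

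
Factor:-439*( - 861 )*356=134560524 = 2^2*3^1*7^1*41^1*89^1* 439^1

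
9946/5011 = 1  +  4935/5011 = 1.98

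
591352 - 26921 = 564431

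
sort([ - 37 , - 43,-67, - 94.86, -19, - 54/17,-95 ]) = [-95, - 94.86,-67, - 43,-37, - 19, - 54/17 ]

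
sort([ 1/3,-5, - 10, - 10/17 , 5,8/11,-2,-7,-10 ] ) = [ -10, - 10, - 7, - 5, - 2 ,-10/17, 1/3, 8/11 , 5]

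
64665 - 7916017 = -7851352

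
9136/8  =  1142 = 1142.00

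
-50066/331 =-50066/331 = -  151.26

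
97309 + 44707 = 142016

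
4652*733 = 3409916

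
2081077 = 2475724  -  394647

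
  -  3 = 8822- 8825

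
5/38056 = 5/38056 =0.00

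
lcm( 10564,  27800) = 528200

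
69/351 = 23/117=0.20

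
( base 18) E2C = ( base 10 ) 4584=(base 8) 10750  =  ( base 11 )3498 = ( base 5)121314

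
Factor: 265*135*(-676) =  - 2^2 * 3^3*5^2 * 13^2*53^1 = - 24183900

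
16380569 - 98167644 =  - 81787075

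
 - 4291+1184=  - 3107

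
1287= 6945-5658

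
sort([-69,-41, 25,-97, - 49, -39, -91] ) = [  -  97,-91 ,  -  69, - 49,-41,-39, 25 ] 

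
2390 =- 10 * ( - 239)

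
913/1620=913/1620 = 0.56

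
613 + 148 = 761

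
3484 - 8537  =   - 5053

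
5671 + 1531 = 7202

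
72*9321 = 671112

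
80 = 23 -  - 57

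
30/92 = 15/46 = 0.33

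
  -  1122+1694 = 572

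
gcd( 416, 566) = 2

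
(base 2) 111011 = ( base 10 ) 59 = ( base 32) 1R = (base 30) 1T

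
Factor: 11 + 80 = 91= 7^1 * 13^1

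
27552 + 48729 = 76281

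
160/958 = 80/479= 0.17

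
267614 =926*289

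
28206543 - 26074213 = 2132330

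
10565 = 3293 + 7272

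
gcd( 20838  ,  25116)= 138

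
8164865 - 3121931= 5042934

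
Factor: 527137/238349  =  533/241=13^1*41^1*241^(-1) 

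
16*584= 9344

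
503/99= 5  +  8/99  =  5.08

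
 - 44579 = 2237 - 46816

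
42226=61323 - 19097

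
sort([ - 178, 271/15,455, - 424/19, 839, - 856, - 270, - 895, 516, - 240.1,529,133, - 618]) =[ - 895, - 856,- 618, - 270, - 240.1, - 178, - 424/19,271/15,133  ,  455, 516,529,839]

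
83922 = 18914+65008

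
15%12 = 3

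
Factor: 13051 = 31^1*421^1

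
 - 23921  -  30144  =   - 54065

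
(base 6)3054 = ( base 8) 1252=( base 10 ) 682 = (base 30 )mm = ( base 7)1663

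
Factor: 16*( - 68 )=-1088 = - 2^6*17^1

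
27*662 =17874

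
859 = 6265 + -5406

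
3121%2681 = 440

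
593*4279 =2537447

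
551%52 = 31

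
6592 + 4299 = 10891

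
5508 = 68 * 81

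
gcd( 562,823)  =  1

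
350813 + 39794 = 390607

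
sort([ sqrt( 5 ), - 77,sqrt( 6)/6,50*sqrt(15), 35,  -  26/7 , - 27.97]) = [-77, - 27.97, - 26/7, sqrt(6 )/6,sqrt(5 ),35,50*sqrt(15 )]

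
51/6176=51/6176= 0.01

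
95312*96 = 9149952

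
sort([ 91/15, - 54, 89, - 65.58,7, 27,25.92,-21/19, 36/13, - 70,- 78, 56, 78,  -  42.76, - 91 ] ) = [ - 91, - 78, - 70, - 65.58,-54, - 42.76, - 21/19,36/13, 91/15, 7, 25.92,27 , 56, 78, 89]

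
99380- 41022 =58358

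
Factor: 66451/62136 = 77/72 = 2^( - 3 )*3^( - 2)* 7^1*11^1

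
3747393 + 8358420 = 12105813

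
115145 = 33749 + 81396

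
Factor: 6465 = 3^1 * 5^1 * 431^1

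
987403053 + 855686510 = 1843089563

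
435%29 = 0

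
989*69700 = 68933300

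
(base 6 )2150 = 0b111110010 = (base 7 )1311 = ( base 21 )12f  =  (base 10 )498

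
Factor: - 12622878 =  - 2^1*3^5*19^1*1367^1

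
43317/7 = 43317/7 = 6188.14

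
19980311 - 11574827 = 8405484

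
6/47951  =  6/47951= 0.00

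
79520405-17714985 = 61805420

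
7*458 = 3206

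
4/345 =4/345 =0.01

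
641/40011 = 641/40011 = 0.02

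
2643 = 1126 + 1517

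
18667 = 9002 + 9665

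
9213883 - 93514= 9120369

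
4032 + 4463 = 8495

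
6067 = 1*6067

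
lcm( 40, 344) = 1720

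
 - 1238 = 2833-4071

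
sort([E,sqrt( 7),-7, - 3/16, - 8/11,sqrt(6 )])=[-7, - 8/11,-3/16,sqrt(6 ),sqrt(7),E]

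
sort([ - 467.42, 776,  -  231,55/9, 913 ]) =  [- 467.42,-231, 55/9, 776, 913 ] 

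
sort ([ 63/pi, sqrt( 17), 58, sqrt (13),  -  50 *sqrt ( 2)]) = [-50 * sqrt( 2),sqrt(13) , sqrt( 17) , 63/pi,58] 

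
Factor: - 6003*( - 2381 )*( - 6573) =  - 93948828939 = -3^3*7^1*23^1*29^1*313^1 * 2381^1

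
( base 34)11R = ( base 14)62d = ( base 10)1217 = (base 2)10011000001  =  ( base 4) 103001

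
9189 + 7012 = 16201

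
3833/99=3833/99 = 38.72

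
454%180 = 94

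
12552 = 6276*2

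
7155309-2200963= 4954346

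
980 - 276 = 704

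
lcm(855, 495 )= 9405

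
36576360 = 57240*639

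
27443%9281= 8881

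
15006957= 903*16619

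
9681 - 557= 9124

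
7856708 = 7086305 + 770403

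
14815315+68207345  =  83022660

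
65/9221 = 65/9221 = 0.01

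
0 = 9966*0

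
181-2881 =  - 2700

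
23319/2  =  11659+ 1/2 = 11659.50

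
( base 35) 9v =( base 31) B5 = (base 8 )532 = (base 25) dl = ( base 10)346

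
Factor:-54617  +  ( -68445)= - 2^1*37^1*1663^1 = -123062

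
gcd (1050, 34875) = 75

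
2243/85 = 2243/85 =26.39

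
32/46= 16/23 =0.70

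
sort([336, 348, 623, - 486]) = [-486, 336 , 348,623 ] 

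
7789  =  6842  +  947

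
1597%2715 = 1597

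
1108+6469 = 7577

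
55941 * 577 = 32277957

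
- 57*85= - 4845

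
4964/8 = 1241/2 = 620.50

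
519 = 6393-5874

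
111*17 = 1887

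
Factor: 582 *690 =401580 = 2^2*3^2 * 5^1 * 23^1*97^1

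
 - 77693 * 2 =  - 155386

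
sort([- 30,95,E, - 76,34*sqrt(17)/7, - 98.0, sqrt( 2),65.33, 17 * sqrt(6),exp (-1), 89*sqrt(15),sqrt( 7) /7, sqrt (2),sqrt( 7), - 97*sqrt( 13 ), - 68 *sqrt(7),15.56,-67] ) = [ - 97* sqrt( 13),  -  68*sqrt(7), - 98.0, - 76, -67, - 30,exp( - 1), sqrt ( 7)/7,sqrt (2 ),sqrt ( 2 ),sqrt( 7 ),E,15.56,34*sqrt (17 )/7,17*sqrt(6),  65.33 , 95,89*sqrt(15 ) ]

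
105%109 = 105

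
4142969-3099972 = 1042997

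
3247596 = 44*73809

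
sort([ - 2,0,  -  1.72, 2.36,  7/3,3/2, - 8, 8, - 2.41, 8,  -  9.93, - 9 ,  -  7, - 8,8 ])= [-9.93, - 9, - 8, - 8, - 7, - 2.41, - 2, - 1.72,  0, 3/2,7/3,  2.36,8,8, 8 ] 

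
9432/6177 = 1  +  1085/2059 = 1.53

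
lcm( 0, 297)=0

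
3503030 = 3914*895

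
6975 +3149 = 10124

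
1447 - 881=566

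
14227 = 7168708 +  -7154481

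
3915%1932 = 51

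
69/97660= 69/97660 = 0.00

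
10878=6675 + 4203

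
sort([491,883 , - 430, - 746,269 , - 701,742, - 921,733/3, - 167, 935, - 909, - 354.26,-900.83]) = [ - 921, - 909 , - 900.83, - 746, - 701, - 430, - 354.26,  -  167,  733/3, 269,  491,742,883,935 ]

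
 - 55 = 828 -883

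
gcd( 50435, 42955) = 55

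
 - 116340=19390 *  (-6)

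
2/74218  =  1/37109  =  0.00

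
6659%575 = 334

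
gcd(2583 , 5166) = 2583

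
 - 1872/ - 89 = 1872/89=21.03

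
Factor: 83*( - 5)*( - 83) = 5^1*83^2 = 34445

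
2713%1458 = 1255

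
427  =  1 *427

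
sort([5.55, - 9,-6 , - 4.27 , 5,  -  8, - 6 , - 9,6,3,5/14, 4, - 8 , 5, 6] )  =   [ - 9, - 9,-8, - 8, - 6, - 6, - 4.27,5/14,3, 4,5,  5,5.55,6,6]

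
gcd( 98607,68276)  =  1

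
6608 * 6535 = 43183280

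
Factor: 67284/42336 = 89/56 = 2^ ( - 3 )* 7^( - 1)*89^1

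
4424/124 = 35 + 21/31 = 35.68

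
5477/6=5477/6 =912.83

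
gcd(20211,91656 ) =3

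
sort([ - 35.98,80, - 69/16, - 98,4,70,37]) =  [-98,-35.98, - 69/16, 4,37,70,80 ]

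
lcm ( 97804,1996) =97804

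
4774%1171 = 90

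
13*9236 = 120068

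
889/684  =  889/684  =  1.30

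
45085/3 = 15028+1/3 = 15028.33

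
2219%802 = 615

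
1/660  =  1/660=0.00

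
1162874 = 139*8366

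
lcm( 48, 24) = 48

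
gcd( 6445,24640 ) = 5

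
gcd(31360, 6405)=35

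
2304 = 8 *288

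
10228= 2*5114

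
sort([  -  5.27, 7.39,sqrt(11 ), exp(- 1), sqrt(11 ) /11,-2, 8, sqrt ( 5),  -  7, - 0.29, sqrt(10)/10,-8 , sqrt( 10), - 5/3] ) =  [  -  8, - 7,  -  5.27,  -  2,-5/3,-0.29, sqrt( 11) /11,  sqrt (10) /10,exp(-1), sqrt(5 ),  sqrt (10 ), sqrt( 11), 7.39, 8]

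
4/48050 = 2/24025 = 0.00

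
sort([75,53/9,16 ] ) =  [53/9, 16,75]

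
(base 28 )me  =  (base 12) 446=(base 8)1166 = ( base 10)630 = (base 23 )149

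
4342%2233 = 2109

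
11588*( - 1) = -11588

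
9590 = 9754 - 164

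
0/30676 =0 = 0.00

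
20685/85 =4137/17 =243.35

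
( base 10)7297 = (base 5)213142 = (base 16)1c81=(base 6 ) 53441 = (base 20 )i4h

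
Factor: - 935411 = - 173^1*5407^1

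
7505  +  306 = 7811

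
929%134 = 125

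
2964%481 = 78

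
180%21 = 12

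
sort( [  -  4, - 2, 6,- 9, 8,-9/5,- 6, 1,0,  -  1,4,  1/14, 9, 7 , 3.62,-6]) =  [-9,- 6, - 6, - 4,- 2, - 9/5, - 1, 0,1/14,1, 3.62, 4,6,7, 8, 9 ] 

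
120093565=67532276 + 52561289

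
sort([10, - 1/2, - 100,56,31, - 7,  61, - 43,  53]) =[-100, - 43,-7, - 1/2,10,31 , 53,56, 61] 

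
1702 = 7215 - 5513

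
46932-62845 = - 15913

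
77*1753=134981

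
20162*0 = 0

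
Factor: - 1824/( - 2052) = 2^3*3^( - 2 ) = 8/9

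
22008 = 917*24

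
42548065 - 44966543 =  - 2418478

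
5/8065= 1/1613  =  0.00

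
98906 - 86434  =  12472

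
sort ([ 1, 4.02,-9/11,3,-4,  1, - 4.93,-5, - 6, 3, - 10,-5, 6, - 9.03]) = [ - 10,-9.03, - 6, - 5, - 5  ,-4.93, - 4,-9/11, 1, 1, 3, 3, 4.02,6 ] 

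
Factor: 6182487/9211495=3^4*5^( - 1)*31^( - 1)*67^( - 1)*127^1*601^1*887^(-1 ) 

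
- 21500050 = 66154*( - 325 ) 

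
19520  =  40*488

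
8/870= 4/435 = 0.01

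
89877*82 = 7369914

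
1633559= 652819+980740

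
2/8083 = 2/8083 = 0.00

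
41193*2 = 82386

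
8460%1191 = 123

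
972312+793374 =1765686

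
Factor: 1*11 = 11 = 11^1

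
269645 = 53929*5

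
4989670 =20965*238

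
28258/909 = 31  +  79/909 = 31.09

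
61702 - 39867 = 21835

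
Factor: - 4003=-4003^1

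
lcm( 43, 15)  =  645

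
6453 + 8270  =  14723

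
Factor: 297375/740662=2^( - 1)*3^1*5^3*467^(-1 ) =375/934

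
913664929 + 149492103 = 1063157032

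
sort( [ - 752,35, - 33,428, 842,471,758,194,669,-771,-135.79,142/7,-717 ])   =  [ - 771, - 752, - 717, - 135.79, - 33,142/7,35,194,428,  471,669,758,842 ] 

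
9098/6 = 1516 + 1/3 = 1516.33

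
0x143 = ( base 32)A3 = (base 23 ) e1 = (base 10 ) 323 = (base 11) 274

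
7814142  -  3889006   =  3925136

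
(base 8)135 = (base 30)33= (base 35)2n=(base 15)63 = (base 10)93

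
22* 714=15708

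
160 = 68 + 92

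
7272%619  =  463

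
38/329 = 38/329=0.12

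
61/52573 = 61/52573= 0.00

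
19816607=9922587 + 9894020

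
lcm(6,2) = 6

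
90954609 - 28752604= 62202005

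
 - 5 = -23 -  - 18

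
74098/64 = 1157 + 25/32 = 1157.78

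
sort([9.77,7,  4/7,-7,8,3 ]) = [-7, 4/7, 3, 7, 8, 9.77]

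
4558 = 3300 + 1258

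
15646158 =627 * 24954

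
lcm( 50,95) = 950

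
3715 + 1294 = 5009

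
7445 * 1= 7445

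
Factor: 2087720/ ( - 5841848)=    - 5^1*19^1 * 41^1 *61^(  -  1 )*67^1*11971^( - 1 ) = - 260965/730231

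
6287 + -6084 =203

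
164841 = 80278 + 84563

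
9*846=7614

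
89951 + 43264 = 133215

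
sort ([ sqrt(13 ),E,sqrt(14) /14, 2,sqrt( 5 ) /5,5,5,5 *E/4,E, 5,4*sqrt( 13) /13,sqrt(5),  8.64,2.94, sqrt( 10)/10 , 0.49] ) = [sqrt( 14)/14, sqrt (10 ) /10,sqrt(5 ) /5,0.49 , 4*sqrt( 13) /13,2,  sqrt (5),E,E,2.94,5*E/4, sqrt(13 ), 5,  5,5 , 8.64 ]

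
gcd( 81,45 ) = 9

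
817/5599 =817/5599 = 0.15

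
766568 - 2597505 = - 1830937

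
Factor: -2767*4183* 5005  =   - 57929676805 = - 5^1 * 7^1*11^1 * 13^1*47^1 * 89^1*2767^1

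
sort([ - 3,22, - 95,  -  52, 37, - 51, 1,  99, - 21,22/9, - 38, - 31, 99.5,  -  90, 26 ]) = [ - 95, - 90, - 52,-51,- 38, - 31, - 21,-3 , 1 , 22/9, 22,26, 37 , 99, 99.5] 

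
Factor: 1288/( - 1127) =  - 2^3*7^( - 1 )  =  - 8/7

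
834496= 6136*136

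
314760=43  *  7320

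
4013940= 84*47785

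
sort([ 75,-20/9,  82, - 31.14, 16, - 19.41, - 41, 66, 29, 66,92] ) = [ - 41, - 31.14, - 19.41 , - 20/9, 16,29 , 66,  66, 75, 82,92]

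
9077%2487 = 1616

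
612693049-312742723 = 299950326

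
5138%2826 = 2312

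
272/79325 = 272/79325= 0.00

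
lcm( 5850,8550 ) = 111150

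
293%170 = 123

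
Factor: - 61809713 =- 7^1*53^1*166603^1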